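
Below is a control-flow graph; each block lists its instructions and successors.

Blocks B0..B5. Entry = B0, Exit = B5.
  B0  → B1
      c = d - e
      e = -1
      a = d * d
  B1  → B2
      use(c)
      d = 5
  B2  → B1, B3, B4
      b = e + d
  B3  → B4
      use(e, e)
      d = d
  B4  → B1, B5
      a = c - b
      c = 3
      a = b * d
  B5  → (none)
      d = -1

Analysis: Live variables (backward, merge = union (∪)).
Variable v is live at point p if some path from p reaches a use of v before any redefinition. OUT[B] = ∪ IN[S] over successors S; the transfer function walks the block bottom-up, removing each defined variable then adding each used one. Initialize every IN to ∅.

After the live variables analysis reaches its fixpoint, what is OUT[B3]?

Converged values:
  B0:  IN={d, e}  OUT={c, e}
  B1:  IN={c, e}  OUT={c, d, e}
  B2:  IN={c, d, e}  OUT={b, c, d, e}
  B3:  IN={b, c, d, e}  OUT={b, c, d, e}
  B4:  IN={b, c, d, e}  OUT={c, e}
  B5:  IN={}  OUT={}

Merge at B3: OUT[B3] = IN[B4] = {b, c, d, e}

Answer: {b, c, d, e}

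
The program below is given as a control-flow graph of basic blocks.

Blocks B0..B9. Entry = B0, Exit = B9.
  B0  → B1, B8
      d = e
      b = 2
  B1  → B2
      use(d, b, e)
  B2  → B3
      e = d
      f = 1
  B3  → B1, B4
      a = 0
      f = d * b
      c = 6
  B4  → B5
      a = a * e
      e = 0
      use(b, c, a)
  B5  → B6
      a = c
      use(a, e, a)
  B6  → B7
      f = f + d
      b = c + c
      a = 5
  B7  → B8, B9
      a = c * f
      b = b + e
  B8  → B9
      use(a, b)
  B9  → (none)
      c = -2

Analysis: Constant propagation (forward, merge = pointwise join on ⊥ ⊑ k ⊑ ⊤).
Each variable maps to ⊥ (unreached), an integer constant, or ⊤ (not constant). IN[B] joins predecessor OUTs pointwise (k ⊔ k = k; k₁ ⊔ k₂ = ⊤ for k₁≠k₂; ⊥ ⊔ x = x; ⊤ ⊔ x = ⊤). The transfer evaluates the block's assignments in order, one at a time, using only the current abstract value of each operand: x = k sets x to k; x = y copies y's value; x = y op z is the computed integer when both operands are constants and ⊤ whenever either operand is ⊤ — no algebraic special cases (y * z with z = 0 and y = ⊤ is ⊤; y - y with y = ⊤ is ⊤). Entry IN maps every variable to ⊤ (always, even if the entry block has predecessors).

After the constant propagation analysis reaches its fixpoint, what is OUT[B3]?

Answer: {a: 0, b: 2, c: 6, d: ⊤, e: ⊤, f: ⊤}

Working:
Converged values:
  B0: | IN=(all ⊤) | OUT={b:2; rest ⊤}
  B1: | IN={b:2; rest ⊤} | OUT={b:2; rest ⊤}
  B2: | IN={b:2; rest ⊤} | OUT={b:2, f:1; rest ⊤}
  B3: | IN={b:2, f:1; rest ⊤} | OUT={a:0, b:2, c:6; rest ⊤}
  B4: | IN={a:0, b:2, c:6; rest ⊤} | OUT={b:2, c:6, e:0; rest ⊤}
  B5: | IN={b:2, c:6, e:0; rest ⊤} | OUT={a:6, b:2, c:6, e:0; rest ⊤}
  B6: | IN={a:6, b:2, c:6, e:0; rest ⊤} | OUT={a:5, b:12, c:6, e:0; rest ⊤}
  B7: | IN={a:5, b:12, c:6, e:0; rest ⊤} | OUT={b:12, c:6, e:0; rest ⊤}
  B8: | IN=(all ⊤) | OUT=(all ⊤)
  B9: | IN=(all ⊤) | OUT={c:-2; rest ⊤}

Merge at B3: IN[B3] = OUT[B2] = {a: ⊤, b: 2, c: ⊤, d: ⊤, e: ⊤, f: 1}
Applying B3's transfer function to that IN value gives OUT[B3] (row B3 above).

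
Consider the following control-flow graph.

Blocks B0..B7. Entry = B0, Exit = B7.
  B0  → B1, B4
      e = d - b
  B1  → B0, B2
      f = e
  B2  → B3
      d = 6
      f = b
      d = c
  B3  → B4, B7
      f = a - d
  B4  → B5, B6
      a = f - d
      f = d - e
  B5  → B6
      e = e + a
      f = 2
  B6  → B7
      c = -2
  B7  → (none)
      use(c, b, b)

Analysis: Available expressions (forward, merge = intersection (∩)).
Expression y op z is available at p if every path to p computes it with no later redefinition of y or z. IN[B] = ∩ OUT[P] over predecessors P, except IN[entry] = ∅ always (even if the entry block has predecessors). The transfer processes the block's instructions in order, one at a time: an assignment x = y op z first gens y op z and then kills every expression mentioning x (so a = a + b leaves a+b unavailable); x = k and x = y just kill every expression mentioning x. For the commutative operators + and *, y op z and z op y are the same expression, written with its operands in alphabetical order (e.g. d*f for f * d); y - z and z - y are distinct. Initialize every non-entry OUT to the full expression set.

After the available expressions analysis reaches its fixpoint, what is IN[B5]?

Answer: {d-e}

Trace:
Fixpoint table:
  B0: | IN={} | OUT={d-b}
  B1: | IN={d-b} | OUT={d-b}
  B2: | IN={d-b} | OUT={}
  B3: | IN={} | OUT={a-d}
  B4: | IN={} | OUT={d-e}
  B5: | IN={d-e} | OUT={}
  B6: | IN={} | OUT={}
  B7: | IN={} | OUT={}

Merge at B5: IN[B5] = OUT[B4] = {d-e}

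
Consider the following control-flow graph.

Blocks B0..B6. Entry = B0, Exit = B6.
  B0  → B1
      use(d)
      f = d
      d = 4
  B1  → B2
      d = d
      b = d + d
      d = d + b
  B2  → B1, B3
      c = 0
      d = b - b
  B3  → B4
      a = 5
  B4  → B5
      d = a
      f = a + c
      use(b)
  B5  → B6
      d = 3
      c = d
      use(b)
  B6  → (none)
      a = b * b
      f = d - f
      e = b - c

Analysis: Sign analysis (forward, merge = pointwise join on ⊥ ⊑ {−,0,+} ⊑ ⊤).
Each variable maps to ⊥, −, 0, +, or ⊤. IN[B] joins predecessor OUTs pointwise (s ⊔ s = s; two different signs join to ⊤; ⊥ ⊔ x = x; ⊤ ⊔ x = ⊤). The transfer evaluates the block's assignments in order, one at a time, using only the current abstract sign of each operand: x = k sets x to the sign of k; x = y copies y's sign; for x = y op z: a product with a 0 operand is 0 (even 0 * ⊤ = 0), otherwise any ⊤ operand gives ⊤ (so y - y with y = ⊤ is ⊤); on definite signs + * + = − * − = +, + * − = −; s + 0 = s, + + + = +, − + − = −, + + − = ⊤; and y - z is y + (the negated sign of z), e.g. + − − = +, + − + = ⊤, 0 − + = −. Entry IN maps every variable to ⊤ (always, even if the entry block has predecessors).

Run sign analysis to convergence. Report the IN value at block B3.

Answer: {a: ⊤, b: ⊤, c: 0, d: ⊤, e: ⊤, f: ⊤}

Working:
Per-block solution:
  B0:   IN=(all ⊤)   OUT={d:+; rest ⊤}
  B1:   IN=(all ⊤)   OUT=(all ⊤)
  B2:   IN=(all ⊤)   OUT={c:0; rest ⊤}
  B3:   IN={c:0; rest ⊤}   OUT={a:+, c:0; rest ⊤}
  B4:   IN={a:+, c:0; rest ⊤}   OUT={a:+, c:0, d:+, f:+; rest ⊤}
  B5:   IN={a:+, c:0, d:+, f:+; rest ⊤}   OUT={a:+, c:+, d:+, f:+; rest ⊤}
  B6:   IN={a:+, c:+, d:+, f:+; rest ⊤}   OUT={c:+, d:+; rest ⊤}

Merge at B3: IN[B3] = OUT[B2] = {a: ⊤, b: ⊤, c: 0, d: ⊤, e: ⊤, f: ⊤}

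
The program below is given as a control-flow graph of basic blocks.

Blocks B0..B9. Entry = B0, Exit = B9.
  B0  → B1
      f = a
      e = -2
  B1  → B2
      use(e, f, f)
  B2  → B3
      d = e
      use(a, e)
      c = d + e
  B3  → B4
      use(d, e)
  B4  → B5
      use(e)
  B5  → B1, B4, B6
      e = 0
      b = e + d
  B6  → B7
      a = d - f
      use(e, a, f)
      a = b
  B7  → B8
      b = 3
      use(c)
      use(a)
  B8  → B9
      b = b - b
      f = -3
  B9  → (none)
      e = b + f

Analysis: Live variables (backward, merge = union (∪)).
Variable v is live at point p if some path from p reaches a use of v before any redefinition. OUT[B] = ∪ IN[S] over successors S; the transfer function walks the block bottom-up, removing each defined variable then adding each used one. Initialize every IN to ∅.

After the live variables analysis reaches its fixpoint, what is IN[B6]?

Converged values:
  B0:  IN={a}  OUT={a, e, f}
  B1:  IN={a, e, f}  OUT={a, e, f}
  B2:  IN={a, e, f}  OUT={a, c, d, e, f}
  B3:  IN={a, c, d, e, f}  OUT={a, c, d, e, f}
  B4:  IN={a, c, d, e, f}  OUT={a, c, d, f}
  B5:  IN={a, c, d, f}  OUT={a, b, c, d, e, f}
  B6:  IN={b, c, d, e, f}  OUT={a, c}
  B7:  IN={a, c}  OUT={b}
  B8:  IN={b}  OUT={b, f}
  B9:  IN={b, f}  OUT={}

Merge at B6: OUT[B6] = IN[B7] = {a, c}
Applying B6's transfer function to that OUT value gives IN[B6] (row B6 above).

Answer: {b, c, d, e, f}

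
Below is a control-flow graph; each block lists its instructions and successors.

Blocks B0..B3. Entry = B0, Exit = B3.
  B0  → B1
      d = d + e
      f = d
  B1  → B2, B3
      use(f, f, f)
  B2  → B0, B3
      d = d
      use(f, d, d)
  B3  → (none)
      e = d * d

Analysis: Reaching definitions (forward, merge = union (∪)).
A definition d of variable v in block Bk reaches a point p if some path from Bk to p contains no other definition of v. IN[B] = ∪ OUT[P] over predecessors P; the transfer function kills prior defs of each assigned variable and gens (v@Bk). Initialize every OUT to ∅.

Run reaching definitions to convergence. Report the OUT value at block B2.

Converged values:
  B0: | IN={d@B2, f@B0} | OUT={d@B0, f@B0}
  B1: | IN={d@B0, f@B0} | OUT={d@B0, f@B0}
  B2: | IN={d@B0, f@B0} | OUT={d@B2, f@B0}
  B3: | IN={d@B0, d@B2, f@B0} | OUT={d@B0, d@B2, e@B3, f@B0}

Merge at B2: IN[B2] = OUT[B1] = {d@B0, f@B0}
Applying B2's transfer function to that IN value gives OUT[B2] (row B2 above).

Answer: {d@B2, f@B0}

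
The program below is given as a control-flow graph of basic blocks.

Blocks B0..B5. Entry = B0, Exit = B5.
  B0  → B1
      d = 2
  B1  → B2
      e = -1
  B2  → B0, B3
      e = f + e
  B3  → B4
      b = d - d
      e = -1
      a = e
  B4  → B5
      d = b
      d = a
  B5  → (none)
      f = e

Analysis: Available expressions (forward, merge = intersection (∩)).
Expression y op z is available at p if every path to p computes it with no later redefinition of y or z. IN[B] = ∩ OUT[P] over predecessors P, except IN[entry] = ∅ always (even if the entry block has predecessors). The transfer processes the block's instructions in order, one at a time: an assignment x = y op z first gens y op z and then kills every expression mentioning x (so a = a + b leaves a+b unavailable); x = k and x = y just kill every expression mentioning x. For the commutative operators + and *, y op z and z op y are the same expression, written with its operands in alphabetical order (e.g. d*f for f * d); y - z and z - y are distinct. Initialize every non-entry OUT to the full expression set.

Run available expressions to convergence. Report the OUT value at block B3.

Fixpoint table:
  B0:  IN={}  OUT={}
  B1:  IN={}  OUT={}
  B2:  IN={}  OUT={}
  B3:  IN={}  OUT={d-d}
  B4:  IN={d-d}  OUT={}
  B5:  IN={}  OUT={}

Merge at B3: IN[B3] = OUT[B2] = {}
Applying B3's transfer function to that IN value gives OUT[B3] (row B3 above).

Answer: {d-d}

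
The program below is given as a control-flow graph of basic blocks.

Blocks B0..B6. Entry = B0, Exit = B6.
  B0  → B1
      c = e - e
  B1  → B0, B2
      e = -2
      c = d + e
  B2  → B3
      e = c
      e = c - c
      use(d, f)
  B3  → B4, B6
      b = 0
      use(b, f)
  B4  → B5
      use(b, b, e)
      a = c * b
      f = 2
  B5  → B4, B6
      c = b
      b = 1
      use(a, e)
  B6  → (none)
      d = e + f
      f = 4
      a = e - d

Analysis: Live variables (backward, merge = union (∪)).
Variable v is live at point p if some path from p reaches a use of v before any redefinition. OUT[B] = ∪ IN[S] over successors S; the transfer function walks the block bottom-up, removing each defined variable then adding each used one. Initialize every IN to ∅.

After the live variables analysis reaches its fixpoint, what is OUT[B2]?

Converged values:
  B0:  IN={d, e, f}  OUT={d, f}
  B1:  IN={d, f}  OUT={c, d, e, f}
  B2:  IN={c, d, f}  OUT={c, e, f}
  B3:  IN={c, e, f}  OUT={b, c, e, f}
  B4:  IN={b, c, e}  OUT={a, b, e, f}
  B5:  IN={a, b, e, f}  OUT={b, c, e, f}
  B6:  IN={e, f}  OUT={}

Merge at B2: OUT[B2] = IN[B3] = {c, e, f}

Answer: {c, e, f}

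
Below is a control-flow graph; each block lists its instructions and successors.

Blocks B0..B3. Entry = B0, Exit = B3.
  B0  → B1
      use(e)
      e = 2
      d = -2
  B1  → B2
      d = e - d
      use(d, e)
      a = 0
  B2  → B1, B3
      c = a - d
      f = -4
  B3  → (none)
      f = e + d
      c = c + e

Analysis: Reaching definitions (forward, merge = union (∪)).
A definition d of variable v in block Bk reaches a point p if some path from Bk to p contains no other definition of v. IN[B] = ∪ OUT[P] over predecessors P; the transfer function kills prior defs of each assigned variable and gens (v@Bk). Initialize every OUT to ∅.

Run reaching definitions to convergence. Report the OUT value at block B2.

Answer: {a@B1, c@B2, d@B1, e@B0, f@B2}

Derivation:
Fixpoint table:
  B0:   IN={}   OUT={d@B0, e@B0}
  B1:   IN={a@B1, c@B2, d@B0, d@B1, e@B0, f@B2}   OUT={a@B1, c@B2, d@B1, e@B0, f@B2}
  B2:   IN={a@B1, c@B2, d@B1, e@B0, f@B2}   OUT={a@B1, c@B2, d@B1, e@B0, f@B2}
  B3:   IN={a@B1, c@B2, d@B1, e@B0, f@B2}   OUT={a@B1, c@B3, d@B1, e@B0, f@B3}

Merge at B2: IN[B2] = OUT[B1] = {a@B1, c@B2, d@B1, e@B0, f@B2}
Applying B2's transfer function to that IN value gives OUT[B2] (row B2 above).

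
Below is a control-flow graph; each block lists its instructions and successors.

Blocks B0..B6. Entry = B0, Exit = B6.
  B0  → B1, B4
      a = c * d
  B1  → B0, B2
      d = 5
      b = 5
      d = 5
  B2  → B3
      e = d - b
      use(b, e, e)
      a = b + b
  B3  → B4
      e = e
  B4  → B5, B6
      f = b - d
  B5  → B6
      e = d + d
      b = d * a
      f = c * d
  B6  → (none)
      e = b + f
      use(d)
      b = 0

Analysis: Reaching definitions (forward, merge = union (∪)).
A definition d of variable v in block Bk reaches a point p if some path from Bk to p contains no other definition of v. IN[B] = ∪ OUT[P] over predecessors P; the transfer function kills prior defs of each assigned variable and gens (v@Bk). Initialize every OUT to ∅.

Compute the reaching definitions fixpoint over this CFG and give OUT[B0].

Answer: {a@B0, b@B1, d@B1}

Derivation:
Per-block solution:
  B0:  IN={a@B0, b@B1, d@B1}  OUT={a@B0, b@B1, d@B1}
  B1:  IN={a@B0, b@B1, d@B1}  OUT={a@B0, b@B1, d@B1}
  B2:  IN={a@B0, b@B1, d@B1}  OUT={a@B2, b@B1, d@B1, e@B2}
  B3:  IN={a@B2, b@B1, d@B1, e@B2}  OUT={a@B2, b@B1, d@B1, e@B3}
  B4:  IN={a@B0, a@B2, b@B1, d@B1, e@B3}  OUT={a@B0, a@B2, b@B1, d@B1, e@B3, f@B4}
  B5:  IN={a@B0, a@B2, b@B1, d@B1, e@B3, f@B4}  OUT={a@B0, a@B2, b@B5, d@B1, e@B5, f@B5}
  B6:  IN={a@B0, a@B2, b@B1, b@B5, d@B1, e@B3, e@B5, f@B4, f@B5}  OUT={a@B0, a@B2, b@B6, d@B1, e@B6, f@B4, f@B5}

Merge at B0 (entry node, so the boundary value {} is joined with the incoming edge(s)): IN[B0] = {} ⊔ OUT[B1] = {a@B0, b@B1, d@B1}
Applying B0's transfer function to that IN value gives OUT[B0] (row B0 above).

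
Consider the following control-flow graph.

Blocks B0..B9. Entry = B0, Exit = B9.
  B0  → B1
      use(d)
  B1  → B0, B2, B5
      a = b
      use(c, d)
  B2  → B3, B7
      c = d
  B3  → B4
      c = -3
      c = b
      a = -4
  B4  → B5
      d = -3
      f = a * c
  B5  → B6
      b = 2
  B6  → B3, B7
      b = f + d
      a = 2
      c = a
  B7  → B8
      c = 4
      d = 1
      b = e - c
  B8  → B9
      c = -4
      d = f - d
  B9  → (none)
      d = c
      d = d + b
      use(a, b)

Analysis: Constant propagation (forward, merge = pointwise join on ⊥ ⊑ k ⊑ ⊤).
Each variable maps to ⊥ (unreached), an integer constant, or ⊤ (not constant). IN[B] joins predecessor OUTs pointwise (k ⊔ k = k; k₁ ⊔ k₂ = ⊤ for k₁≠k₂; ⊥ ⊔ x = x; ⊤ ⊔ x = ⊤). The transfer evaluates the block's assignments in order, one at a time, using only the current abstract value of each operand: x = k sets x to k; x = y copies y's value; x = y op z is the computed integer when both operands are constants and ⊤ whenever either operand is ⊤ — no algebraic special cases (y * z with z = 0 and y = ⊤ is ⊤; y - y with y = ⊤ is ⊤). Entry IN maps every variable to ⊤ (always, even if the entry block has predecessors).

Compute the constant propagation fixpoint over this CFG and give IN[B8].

Answer: {a: ⊤, b: ⊤, c: 4, d: 1, e: ⊤, f: ⊤}

Trace:
Fixpoint table:
  B0: | IN=(all ⊤) | OUT=(all ⊤)
  B1: | IN=(all ⊤) | OUT=(all ⊤)
  B2: | IN=(all ⊤) | OUT=(all ⊤)
  B3: | IN=(all ⊤) | OUT={a:-4; rest ⊤}
  B4: | IN={a:-4; rest ⊤} | OUT={a:-4, d:-3; rest ⊤}
  B5: | IN=(all ⊤) | OUT={b:2; rest ⊤}
  B6: | IN={b:2; rest ⊤} | OUT={a:2, c:2; rest ⊤}
  B7: | IN=(all ⊤) | OUT={c:4, d:1; rest ⊤}
  B8: | IN={c:4, d:1; rest ⊤} | OUT={c:-4; rest ⊤}
  B9: | IN={c:-4; rest ⊤} | OUT={c:-4; rest ⊤}

Merge at B8: IN[B8] = OUT[B7] = {a: ⊤, b: ⊤, c: 4, d: 1, e: ⊤, f: ⊤}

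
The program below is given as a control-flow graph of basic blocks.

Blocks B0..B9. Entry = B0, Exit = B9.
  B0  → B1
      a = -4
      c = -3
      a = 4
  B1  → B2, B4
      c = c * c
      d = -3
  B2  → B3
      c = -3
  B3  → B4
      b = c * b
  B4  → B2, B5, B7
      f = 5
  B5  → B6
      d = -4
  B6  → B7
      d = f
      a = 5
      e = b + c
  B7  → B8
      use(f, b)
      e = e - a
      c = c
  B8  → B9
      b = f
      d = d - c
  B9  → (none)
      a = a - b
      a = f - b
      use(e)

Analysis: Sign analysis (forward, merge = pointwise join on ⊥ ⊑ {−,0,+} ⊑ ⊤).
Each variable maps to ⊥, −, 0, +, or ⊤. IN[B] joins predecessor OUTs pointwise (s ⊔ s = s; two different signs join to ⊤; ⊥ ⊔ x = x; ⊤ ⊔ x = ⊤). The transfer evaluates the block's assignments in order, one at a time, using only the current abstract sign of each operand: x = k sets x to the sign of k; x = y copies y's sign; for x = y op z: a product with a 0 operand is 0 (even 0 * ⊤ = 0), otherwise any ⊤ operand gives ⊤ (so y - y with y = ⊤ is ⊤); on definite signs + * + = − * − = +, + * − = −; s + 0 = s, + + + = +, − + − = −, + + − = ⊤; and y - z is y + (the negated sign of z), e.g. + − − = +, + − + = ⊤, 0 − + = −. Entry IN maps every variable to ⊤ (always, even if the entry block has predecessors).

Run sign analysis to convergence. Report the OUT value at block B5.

Answer: {a: +, b: ⊤, c: ⊤, d: -, e: ⊤, f: +}

Working:
Converged values:
  B0: | IN=(all ⊤) | OUT={a:+, c:-; rest ⊤}
  B1: | IN={a:+, c:-; rest ⊤} | OUT={a:+, c:+, d:-; rest ⊤}
  B2: | IN={a:+, d:-; rest ⊤} | OUT={a:+, c:-, d:-; rest ⊤}
  B3: | IN={a:+, c:-, d:-; rest ⊤} | OUT={a:+, c:-, d:-; rest ⊤}
  B4: | IN={a:+, d:-; rest ⊤} | OUT={a:+, d:-, f:+; rest ⊤}
  B5: | IN={a:+, d:-, f:+; rest ⊤} | OUT={a:+, d:-, f:+; rest ⊤}
  B6: | IN={a:+, d:-, f:+; rest ⊤} | OUT={a:+, d:+, f:+; rest ⊤}
  B7: | IN={a:+, f:+; rest ⊤} | OUT={a:+, f:+; rest ⊤}
  B8: | IN={a:+, f:+; rest ⊤} | OUT={a:+, b:+, f:+; rest ⊤}
  B9: | IN={a:+, b:+, f:+; rest ⊤} | OUT={b:+, f:+; rest ⊤}

Merge at B5: IN[B5] = OUT[B4] = {a: +, b: ⊤, c: ⊤, d: -, e: ⊤, f: +}
Applying B5's transfer function to that IN value gives OUT[B5] (row B5 above).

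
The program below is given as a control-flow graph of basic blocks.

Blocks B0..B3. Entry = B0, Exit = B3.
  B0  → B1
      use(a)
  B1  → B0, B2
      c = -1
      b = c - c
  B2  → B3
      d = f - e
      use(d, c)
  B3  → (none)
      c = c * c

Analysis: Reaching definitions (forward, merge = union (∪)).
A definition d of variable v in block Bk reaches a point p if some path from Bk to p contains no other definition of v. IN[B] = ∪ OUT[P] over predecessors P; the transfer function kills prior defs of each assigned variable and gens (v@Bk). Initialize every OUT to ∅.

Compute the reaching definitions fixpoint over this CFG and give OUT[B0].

Answer: {b@B1, c@B1}

Working:
Converged values:
  B0:   IN={b@B1, c@B1}   OUT={b@B1, c@B1}
  B1:   IN={b@B1, c@B1}   OUT={b@B1, c@B1}
  B2:   IN={b@B1, c@B1}   OUT={b@B1, c@B1, d@B2}
  B3:   IN={b@B1, c@B1, d@B2}   OUT={b@B1, c@B3, d@B2}

Merge at B0 (entry node, so the boundary value {} is joined with the incoming edge(s)): IN[B0] = {} ⊔ OUT[B1] = {b@B1, c@B1}
Applying B0's transfer function to that IN value gives OUT[B0] (row B0 above).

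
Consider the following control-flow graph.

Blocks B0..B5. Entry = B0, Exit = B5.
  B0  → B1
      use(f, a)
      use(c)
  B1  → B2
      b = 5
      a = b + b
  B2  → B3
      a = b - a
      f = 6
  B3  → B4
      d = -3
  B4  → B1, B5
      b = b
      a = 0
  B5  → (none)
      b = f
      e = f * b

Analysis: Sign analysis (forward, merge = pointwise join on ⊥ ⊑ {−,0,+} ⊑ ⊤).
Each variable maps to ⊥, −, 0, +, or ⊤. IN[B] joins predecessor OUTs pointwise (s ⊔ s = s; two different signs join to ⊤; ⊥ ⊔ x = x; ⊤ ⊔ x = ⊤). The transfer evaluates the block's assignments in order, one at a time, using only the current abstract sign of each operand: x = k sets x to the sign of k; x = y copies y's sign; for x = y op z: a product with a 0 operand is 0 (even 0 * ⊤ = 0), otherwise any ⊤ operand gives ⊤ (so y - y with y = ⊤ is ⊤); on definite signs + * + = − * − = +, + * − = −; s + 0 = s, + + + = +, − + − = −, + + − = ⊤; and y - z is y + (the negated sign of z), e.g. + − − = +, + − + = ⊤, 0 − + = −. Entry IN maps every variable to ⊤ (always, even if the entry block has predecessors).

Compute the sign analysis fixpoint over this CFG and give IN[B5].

Answer: {a: 0, b: +, c: ⊤, d: -, e: ⊤, f: +}

Trace:
Per-block solution:
  B0: | IN=(all ⊤) | OUT=(all ⊤)
  B1: | IN=(all ⊤) | OUT={a:+, b:+; rest ⊤}
  B2: | IN={a:+, b:+; rest ⊤} | OUT={b:+, f:+; rest ⊤}
  B3: | IN={b:+, f:+; rest ⊤} | OUT={b:+, d:-, f:+; rest ⊤}
  B4: | IN={b:+, d:-, f:+; rest ⊤} | OUT={a:0, b:+, d:-, f:+; rest ⊤}
  B5: | IN={a:0, b:+, d:-, f:+; rest ⊤} | OUT={a:0, b:+, d:-, e:+, f:+; rest ⊤}

Merge at B5: IN[B5] = OUT[B4] = {a: 0, b: +, c: ⊤, d: -, e: ⊤, f: +}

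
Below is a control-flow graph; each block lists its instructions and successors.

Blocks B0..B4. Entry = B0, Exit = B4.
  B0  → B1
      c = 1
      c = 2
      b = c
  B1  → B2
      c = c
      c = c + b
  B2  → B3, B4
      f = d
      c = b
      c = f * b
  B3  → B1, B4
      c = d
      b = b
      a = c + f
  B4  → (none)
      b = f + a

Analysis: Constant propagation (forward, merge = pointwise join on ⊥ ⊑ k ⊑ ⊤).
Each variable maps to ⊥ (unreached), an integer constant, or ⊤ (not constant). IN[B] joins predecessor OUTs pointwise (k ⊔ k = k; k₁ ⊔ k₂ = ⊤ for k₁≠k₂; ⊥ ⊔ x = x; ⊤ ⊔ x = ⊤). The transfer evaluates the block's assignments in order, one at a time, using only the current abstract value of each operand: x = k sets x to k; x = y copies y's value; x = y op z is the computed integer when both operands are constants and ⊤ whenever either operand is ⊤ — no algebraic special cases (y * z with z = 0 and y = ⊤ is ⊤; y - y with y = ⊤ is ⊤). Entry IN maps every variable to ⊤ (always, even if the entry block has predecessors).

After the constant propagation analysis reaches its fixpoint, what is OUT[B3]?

Fixpoint table:
  B0:   IN=(all ⊤)   OUT={b:2, c:2; rest ⊤}
  B1:   IN={b:2; rest ⊤}   OUT={b:2; rest ⊤}
  B2:   IN={b:2; rest ⊤}   OUT={b:2; rest ⊤}
  B3:   IN={b:2; rest ⊤}   OUT={b:2; rest ⊤}
  B4:   IN={b:2; rest ⊤}   OUT=(all ⊤)

Merge at B3: IN[B3] = OUT[B2] = {a: ⊤, b: 2, c: ⊤, d: ⊤, e: ⊤, f: ⊤}
Applying B3's transfer function to that IN value gives OUT[B3] (row B3 above).

Answer: {a: ⊤, b: 2, c: ⊤, d: ⊤, e: ⊤, f: ⊤}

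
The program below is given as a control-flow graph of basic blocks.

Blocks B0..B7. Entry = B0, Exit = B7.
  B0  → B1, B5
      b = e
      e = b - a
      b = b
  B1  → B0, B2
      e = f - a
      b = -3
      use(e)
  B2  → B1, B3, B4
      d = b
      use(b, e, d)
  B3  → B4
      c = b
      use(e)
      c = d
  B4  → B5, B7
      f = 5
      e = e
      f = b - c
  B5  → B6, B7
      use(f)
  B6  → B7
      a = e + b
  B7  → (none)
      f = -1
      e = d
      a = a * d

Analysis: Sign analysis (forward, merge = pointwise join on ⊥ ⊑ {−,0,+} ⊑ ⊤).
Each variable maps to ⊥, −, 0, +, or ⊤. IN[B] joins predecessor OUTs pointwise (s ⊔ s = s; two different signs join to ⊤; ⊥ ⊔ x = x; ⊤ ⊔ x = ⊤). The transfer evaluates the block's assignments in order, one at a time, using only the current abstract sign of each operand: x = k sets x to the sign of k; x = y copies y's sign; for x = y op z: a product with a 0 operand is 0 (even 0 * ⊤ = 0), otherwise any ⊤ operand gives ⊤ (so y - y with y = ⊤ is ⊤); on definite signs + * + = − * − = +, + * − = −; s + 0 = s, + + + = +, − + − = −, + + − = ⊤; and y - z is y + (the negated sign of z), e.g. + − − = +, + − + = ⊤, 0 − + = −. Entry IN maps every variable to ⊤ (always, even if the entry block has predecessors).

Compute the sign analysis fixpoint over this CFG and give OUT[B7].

Per-block solution:
  B0:   IN=(all ⊤)   OUT=(all ⊤)
  B1:   IN=(all ⊤)   OUT={b:-; rest ⊤}
  B2:   IN={b:-; rest ⊤}   OUT={b:-, d:-; rest ⊤}
  B3:   IN={b:-, d:-; rest ⊤}   OUT={b:-, c:-, d:-; rest ⊤}
  B4:   IN={b:-, d:-; rest ⊤}   OUT={b:-, d:-; rest ⊤}
  B5:   IN=(all ⊤)   OUT=(all ⊤)
  B6:   IN=(all ⊤)   OUT=(all ⊤)
  B7:   IN=(all ⊤)   OUT={f:-; rest ⊤}

Merge at B7: IN[B7] = OUT[B4] ⊔ OUT[B5] ⊔ OUT[B6] = {a: ⊤, b: ⊤, c: ⊤, d: ⊤, e: ⊤, f: ⊤}
Applying B7's transfer function to that IN value gives OUT[B7] (row B7 above).

Answer: {a: ⊤, b: ⊤, c: ⊤, d: ⊤, e: ⊤, f: -}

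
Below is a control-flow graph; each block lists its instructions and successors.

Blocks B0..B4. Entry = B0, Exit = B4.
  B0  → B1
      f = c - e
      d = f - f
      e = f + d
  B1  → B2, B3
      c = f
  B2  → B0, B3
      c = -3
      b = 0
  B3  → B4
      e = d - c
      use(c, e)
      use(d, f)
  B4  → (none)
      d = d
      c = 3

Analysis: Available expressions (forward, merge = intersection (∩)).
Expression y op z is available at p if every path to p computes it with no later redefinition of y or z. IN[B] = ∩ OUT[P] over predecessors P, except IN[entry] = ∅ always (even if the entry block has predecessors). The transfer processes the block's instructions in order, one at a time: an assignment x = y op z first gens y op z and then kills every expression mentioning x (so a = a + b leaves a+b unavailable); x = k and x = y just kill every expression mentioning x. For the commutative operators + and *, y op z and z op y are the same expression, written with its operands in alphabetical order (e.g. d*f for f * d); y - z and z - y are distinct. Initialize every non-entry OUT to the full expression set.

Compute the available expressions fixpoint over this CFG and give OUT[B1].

Answer: {d+f, f-f}

Trace:
Per-block solution:
  B0:  IN={}  OUT={d+f, f-f}
  B1:  IN={d+f, f-f}  OUT={d+f, f-f}
  B2:  IN={d+f, f-f}  OUT={d+f, f-f}
  B3:  IN={d+f, f-f}  OUT={d+f, d-c, f-f}
  B4:  IN={d+f, d-c, f-f}  OUT={f-f}

Merge at B1: IN[B1] = OUT[B0] = {d+f, f-f}
Applying B1's transfer function to that IN value gives OUT[B1] (row B1 above).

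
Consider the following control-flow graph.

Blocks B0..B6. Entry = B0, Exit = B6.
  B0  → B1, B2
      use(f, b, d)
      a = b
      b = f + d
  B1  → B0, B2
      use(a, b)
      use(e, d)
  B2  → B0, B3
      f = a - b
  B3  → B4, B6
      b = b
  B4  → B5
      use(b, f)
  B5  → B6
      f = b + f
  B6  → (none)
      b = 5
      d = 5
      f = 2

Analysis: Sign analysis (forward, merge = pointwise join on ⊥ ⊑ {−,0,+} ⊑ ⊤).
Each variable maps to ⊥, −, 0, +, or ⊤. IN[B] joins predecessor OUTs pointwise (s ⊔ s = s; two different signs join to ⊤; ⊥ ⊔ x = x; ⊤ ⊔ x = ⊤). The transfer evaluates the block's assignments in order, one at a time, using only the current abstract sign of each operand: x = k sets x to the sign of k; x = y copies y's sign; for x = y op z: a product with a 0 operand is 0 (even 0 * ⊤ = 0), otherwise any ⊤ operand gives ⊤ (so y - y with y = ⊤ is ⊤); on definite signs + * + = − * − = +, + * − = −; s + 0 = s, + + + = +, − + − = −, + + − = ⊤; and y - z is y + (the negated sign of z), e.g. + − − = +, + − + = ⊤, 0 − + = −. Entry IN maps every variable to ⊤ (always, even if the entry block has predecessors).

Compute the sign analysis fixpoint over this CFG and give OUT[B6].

Converged values:
  B0: | IN=(all ⊤) | OUT=(all ⊤)
  B1: | IN=(all ⊤) | OUT=(all ⊤)
  B2: | IN=(all ⊤) | OUT=(all ⊤)
  B3: | IN=(all ⊤) | OUT=(all ⊤)
  B4: | IN=(all ⊤) | OUT=(all ⊤)
  B5: | IN=(all ⊤) | OUT=(all ⊤)
  B6: | IN=(all ⊤) | OUT={b:+, d:+, f:+; rest ⊤}

Merge at B6: IN[B6] = OUT[B3] ⊔ OUT[B5] = {a: ⊤, b: ⊤, c: ⊤, d: ⊤, e: ⊤, f: ⊤}
Applying B6's transfer function to that IN value gives OUT[B6] (row B6 above).

Answer: {a: ⊤, b: +, c: ⊤, d: +, e: ⊤, f: +}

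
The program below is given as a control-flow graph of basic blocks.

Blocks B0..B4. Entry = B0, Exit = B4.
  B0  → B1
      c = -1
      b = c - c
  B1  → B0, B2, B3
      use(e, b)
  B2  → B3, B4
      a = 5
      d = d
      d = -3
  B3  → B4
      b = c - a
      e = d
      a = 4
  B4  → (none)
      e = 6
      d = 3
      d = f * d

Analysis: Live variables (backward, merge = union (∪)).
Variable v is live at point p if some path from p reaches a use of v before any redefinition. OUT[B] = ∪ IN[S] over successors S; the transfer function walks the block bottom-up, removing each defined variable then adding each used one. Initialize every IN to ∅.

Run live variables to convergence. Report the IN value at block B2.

Fixpoint table:
  B0:  IN={a, d, e, f}  OUT={a, b, c, d, e, f}
  B1:  IN={a, b, c, d, e, f}  OUT={a, c, d, e, f}
  B2:  IN={c, d, f}  OUT={a, c, d, f}
  B3:  IN={a, c, d, f}  OUT={f}
  B4:  IN={f}  OUT={}

Merge at B2: OUT[B2] = IN[B3] ⊔ IN[B4] = {a, c, d, f}
Applying B2's transfer function to that OUT value gives IN[B2] (row B2 above).

Answer: {c, d, f}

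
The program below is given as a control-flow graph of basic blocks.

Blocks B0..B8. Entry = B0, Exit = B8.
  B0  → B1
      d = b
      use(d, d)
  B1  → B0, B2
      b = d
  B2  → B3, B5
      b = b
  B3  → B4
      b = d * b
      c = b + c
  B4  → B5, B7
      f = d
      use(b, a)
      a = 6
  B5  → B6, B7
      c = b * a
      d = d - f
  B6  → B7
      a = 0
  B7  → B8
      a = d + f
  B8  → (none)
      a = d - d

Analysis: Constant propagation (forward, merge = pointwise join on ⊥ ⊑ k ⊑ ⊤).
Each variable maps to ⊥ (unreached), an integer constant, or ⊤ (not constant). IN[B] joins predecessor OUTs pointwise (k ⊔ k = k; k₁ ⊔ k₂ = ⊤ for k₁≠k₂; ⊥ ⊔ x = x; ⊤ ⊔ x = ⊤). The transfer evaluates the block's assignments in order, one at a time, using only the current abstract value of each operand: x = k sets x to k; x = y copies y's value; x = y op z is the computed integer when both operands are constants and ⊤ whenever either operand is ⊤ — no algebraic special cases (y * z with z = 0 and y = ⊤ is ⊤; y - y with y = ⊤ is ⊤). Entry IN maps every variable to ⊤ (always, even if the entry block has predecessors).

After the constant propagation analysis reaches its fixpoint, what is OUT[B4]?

Per-block solution:
  B0: | IN=(all ⊤) | OUT=(all ⊤)
  B1: | IN=(all ⊤) | OUT=(all ⊤)
  B2: | IN=(all ⊤) | OUT=(all ⊤)
  B3: | IN=(all ⊤) | OUT=(all ⊤)
  B4: | IN=(all ⊤) | OUT={a:6; rest ⊤}
  B5: | IN=(all ⊤) | OUT=(all ⊤)
  B6: | IN=(all ⊤) | OUT={a:0; rest ⊤}
  B7: | IN=(all ⊤) | OUT=(all ⊤)
  B8: | IN=(all ⊤) | OUT=(all ⊤)

Merge at B4: IN[B4] = OUT[B3] = {a: ⊤, b: ⊤, c: ⊤, d: ⊤, e: ⊤, f: ⊤}
Applying B4's transfer function to that IN value gives OUT[B4] (row B4 above).

Answer: {a: 6, b: ⊤, c: ⊤, d: ⊤, e: ⊤, f: ⊤}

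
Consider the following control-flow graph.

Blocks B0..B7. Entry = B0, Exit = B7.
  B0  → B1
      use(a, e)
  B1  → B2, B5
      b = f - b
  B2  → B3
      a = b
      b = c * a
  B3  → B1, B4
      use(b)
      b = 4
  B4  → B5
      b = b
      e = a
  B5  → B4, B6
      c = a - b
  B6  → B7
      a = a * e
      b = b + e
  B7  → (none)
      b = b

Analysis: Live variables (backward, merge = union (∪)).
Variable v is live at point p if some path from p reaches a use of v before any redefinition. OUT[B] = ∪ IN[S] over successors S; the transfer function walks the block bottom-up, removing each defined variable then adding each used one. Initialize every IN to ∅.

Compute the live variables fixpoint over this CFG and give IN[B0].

Converged values:
  B0:  IN={a, b, c, e, f}  OUT={a, b, c, e, f}
  B1:  IN={a, b, c, e, f}  OUT={a, b, c, e, f}
  B2:  IN={b, c, e, f}  OUT={a, b, c, e, f}
  B3:  IN={a, b, c, e, f}  OUT={a, b, c, e, f}
  B4:  IN={a, b}  OUT={a, b, e}
  B5:  IN={a, b, e}  OUT={a, b, e}
  B6:  IN={a, b, e}  OUT={b}
  B7:  IN={b}  OUT={}

Merge at B0: OUT[B0] = IN[B1] = {a, b, c, e, f}
Applying B0's transfer function to that OUT value gives IN[B0] (row B0 above).

Answer: {a, b, c, e, f}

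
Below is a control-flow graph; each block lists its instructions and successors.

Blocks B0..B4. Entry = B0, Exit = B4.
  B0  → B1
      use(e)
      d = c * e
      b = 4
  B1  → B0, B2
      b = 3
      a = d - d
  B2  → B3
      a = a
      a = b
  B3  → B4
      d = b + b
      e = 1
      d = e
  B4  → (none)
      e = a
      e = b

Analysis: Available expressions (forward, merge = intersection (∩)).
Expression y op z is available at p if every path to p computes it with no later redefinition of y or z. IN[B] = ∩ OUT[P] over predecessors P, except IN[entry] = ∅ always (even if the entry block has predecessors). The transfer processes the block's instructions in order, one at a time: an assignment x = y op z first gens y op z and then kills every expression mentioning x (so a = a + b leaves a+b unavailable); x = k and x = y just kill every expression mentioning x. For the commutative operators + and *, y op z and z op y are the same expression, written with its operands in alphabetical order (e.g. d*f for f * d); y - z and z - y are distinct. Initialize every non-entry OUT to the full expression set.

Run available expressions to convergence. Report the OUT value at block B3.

Answer: {b+b}

Derivation:
Fixpoint table:
  B0:   IN={}   OUT={c*e}
  B1:   IN={c*e}   OUT={c*e, d-d}
  B2:   IN={c*e, d-d}   OUT={c*e, d-d}
  B3:   IN={c*e, d-d}   OUT={b+b}
  B4:   IN={b+b}   OUT={b+b}

Merge at B3: IN[B3] = OUT[B2] = {c*e, d-d}
Applying B3's transfer function to that IN value gives OUT[B3] (row B3 above).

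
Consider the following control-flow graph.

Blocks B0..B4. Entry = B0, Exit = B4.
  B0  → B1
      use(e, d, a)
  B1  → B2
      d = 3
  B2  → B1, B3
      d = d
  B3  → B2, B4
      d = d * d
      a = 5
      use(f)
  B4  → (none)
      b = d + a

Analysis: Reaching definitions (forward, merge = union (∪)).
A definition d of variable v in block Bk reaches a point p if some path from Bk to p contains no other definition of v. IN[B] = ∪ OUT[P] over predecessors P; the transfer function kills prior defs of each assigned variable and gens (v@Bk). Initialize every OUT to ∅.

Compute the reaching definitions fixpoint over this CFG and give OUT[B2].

Answer: {a@B3, d@B2}

Working:
Converged values:
  B0:  IN={}  OUT={}
  B1:  IN={a@B3, d@B2}  OUT={a@B3, d@B1}
  B2:  IN={a@B3, d@B1, d@B3}  OUT={a@B3, d@B2}
  B3:  IN={a@B3, d@B2}  OUT={a@B3, d@B3}
  B4:  IN={a@B3, d@B3}  OUT={a@B3, b@B4, d@B3}

Merge at B2: IN[B2] = OUT[B1] ⊔ OUT[B3] = {a@B3, d@B1, d@B3}
Applying B2's transfer function to that IN value gives OUT[B2] (row B2 above).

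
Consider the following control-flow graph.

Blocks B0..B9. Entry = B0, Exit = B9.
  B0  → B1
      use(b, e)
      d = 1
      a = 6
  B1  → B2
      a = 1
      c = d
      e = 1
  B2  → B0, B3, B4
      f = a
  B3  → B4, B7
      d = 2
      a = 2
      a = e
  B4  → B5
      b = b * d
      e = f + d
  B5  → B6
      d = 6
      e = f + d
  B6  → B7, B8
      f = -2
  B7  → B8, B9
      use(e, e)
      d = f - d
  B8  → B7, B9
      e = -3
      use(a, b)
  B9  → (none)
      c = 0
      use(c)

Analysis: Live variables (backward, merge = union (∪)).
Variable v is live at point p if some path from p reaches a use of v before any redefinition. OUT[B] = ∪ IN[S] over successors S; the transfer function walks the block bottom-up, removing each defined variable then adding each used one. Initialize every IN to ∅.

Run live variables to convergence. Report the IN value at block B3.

Per-block solution:
  B0:  IN={b, e}  OUT={b, d}
  B1:  IN={b, d}  OUT={a, b, d, e}
  B2:  IN={a, b, d, e}  OUT={a, b, d, e, f}
  B3:  IN={b, e, f}  OUT={a, b, d, e, f}
  B4:  IN={a, b, d, f}  OUT={a, b, f}
  B5:  IN={a, b, f}  OUT={a, b, d, e}
  B6:  IN={a, b, d, e}  OUT={a, b, d, e, f}
  B7:  IN={a, b, d, e, f}  OUT={a, b, d, f}
  B8:  IN={a, b, d, f}  OUT={a, b, d, e, f}
  B9:  IN={}  OUT={}

Merge at B3: OUT[B3] = IN[B4] ⊔ IN[B7] = {a, b, d, e, f}
Applying B3's transfer function to that OUT value gives IN[B3] (row B3 above).

Answer: {b, e, f}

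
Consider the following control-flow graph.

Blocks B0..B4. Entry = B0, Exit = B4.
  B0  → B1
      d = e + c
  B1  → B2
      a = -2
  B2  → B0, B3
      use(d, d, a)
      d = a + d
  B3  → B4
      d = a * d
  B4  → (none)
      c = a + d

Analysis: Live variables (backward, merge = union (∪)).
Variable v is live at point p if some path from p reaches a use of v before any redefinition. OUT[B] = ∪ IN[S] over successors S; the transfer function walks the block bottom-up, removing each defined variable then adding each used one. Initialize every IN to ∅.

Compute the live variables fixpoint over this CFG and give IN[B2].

Per-block solution:
  B0:  IN={c, e}  OUT={c, d, e}
  B1:  IN={c, d, e}  OUT={a, c, d, e}
  B2:  IN={a, c, d, e}  OUT={a, c, d, e}
  B3:  IN={a, d}  OUT={a, d}
  B4:  IN={a, d}  OUT={}

Merge at B2: OUT[B2] = IN[B0] ⊔ IN[B3] = {a, c, d, e}
Applying B2's transfer function to that OUT value gives IN[B2] (row B2 above).

Answer: {a, c, d, e}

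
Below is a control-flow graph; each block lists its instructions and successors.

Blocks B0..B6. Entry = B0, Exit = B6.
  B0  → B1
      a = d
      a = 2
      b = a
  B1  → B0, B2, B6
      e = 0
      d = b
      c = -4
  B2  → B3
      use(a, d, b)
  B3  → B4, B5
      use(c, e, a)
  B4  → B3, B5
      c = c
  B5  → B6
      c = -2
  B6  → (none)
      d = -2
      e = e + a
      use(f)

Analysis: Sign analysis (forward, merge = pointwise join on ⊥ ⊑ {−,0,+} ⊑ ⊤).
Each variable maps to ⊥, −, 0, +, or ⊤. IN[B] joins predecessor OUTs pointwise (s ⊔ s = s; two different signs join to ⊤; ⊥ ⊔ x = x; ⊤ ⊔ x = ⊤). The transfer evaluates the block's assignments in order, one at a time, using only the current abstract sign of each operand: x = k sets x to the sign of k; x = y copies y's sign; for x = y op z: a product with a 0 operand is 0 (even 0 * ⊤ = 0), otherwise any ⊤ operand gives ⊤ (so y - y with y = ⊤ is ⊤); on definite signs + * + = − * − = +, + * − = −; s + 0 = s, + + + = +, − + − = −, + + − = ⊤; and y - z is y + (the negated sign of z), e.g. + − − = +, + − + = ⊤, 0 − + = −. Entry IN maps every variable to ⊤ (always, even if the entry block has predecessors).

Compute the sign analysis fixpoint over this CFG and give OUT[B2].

Answer: {a: +, b: +, c: -, d: +, e: 0, f: ⊤}

Derivation:
Per-block solution:
  B0:  IN=(all ⊤)  OUT={a:+, b:+; rest ⊤}
  B1:  IN={a:+, b:+; rest ⊤}  OUT={a:+, b:+, c:-, d:+, e:0; rest ⊤}
  B2:  IN={a:+, b:+, c:-, d:+, e:0; rest ⊤}  OUT={a:+, b:+, c:-, d:+, e:0; rest ⊤}
  B3:  IN={a:+, b:+, c:-, d:+, e:0; rest ⊤}  OUT={a:+, b:+, c:-, d:+, e:0; rest ⊤}
  B4:  IN={a:+, b:+, c:-, d:+, e:0; rest ⊤}  OUT={a:+, b:+, c:-, d:+, e:0; rest ⊤}
  B5:  IN={a:+, b:+, c:-, d:+, e:0; rest ⊤}  OUT={a:+, b:+, c:-, d:+, e:0; rest ⊤}
  B6:  IN={a:+, b:+, c:-, d:+, e:0; rest ⊤}  OUT={a:+, b:+, c:-, d:-, e:+; rest ⊤}

Merge at B2: IN[B2] = OUT[B1] = {a: +, b: +, c: -, d: +, e: 0, f: ⊤}
Applying B2's transfer function to that IN value gives OUT[B2] (row B2 above).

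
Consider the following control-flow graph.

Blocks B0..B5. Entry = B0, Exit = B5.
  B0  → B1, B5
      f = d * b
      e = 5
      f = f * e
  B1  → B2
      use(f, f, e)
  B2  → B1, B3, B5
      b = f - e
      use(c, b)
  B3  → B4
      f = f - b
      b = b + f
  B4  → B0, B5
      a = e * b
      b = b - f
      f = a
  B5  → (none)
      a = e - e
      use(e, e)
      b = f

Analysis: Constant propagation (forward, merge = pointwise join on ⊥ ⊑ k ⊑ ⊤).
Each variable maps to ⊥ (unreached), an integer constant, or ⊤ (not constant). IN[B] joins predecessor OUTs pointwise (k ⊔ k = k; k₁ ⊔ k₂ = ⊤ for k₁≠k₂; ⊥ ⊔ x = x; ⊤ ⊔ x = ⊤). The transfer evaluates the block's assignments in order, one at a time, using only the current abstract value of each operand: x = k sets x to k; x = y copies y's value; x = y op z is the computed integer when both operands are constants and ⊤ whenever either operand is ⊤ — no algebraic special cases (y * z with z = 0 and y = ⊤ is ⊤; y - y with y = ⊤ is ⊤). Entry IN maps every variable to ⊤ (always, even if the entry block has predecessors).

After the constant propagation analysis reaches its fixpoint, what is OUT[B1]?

Answer: {a: ⊤, b: ⊤, c: ⊤, d: ⊤, e: 5, f: ⊤}

Trace:
Fixpoint table:
  B0:   IN=(all ⊤)   OUT={e:5; rest ⊤}
  B1:   IN={e:5; rest ⊤}   OUT={e:5; rest ⊤}
  B2:   IN={e:5; rest ⊤}   OUT={e:5; rest ⊤}
  B3:   IN={e:5; rest ⊤}   OUT={e:5; rest ⊤}
  B4:   IN={e:5; rest ⊤}   OUT={e:5; rest ⊤}
  B5:   IN={e:5; rest ⊤}   OUT={a:0, e:5; rest ⊤}

Merge at B1: IN[B1] = OUT[B0] ⊔ OUT[B2] = {a: ⊤, b: ⊤, c: ⊤, d: ⊤, e: 5, f: ⊤}
Applying B1's transfer function to that IN value gives OUT[B1] (row B1 above).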